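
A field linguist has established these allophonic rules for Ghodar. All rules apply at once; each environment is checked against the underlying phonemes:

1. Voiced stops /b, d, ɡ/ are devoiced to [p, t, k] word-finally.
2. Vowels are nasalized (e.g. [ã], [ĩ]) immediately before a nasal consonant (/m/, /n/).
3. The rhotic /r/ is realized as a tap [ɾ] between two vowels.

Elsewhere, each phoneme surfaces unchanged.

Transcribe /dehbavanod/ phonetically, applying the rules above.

/d/ (word-initial) fails the environment for rule 1, so it stays [d].
/e/ (between /d/ and /h/) fails the environment for rule 2, so it stays [e].
/h/ — not in any rule's target class → [h].
/b/ (between /h/ and /a/) is in the target of rule 1 but the environment (word-finally) is not met → [b].
/a/ (between /b/ and /v/): rule 2 targets it, but not before a nasal consonant → unchanged [a].
/v/ (between /a/ and /a/) is unaffected → [v].
Rule 2 applies to /a/ (between /v/ and /n/: before a nasal consonant) → [ã].
/n/ (between /a/ and /o/) is unaffected → [n].
/o/ (between /n/ and /d/) is in the target of rule 2 but the environment (before a nasal consonant) is not met → [o].
/d/ meets the environment for rule 1 (word-finally) → [t].

[dehbavãnot]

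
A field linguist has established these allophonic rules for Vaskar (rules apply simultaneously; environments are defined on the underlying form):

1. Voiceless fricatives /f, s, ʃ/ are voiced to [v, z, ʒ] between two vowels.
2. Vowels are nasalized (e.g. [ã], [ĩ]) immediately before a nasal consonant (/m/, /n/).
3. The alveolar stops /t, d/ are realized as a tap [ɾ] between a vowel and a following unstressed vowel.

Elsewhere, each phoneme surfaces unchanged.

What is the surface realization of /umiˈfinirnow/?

[ũmiˈvĩnirnow]

/u/ meets the environment for rule 2 (before a nasal consonant) → [ũ].
/m/ (between /u/ and /i/): no rule targets it → [m].
/i/ — between /m/ and /f/; rule 2 does not apply here → [i].
Rule 1 applies to /f/ (between /i/ and /i/: between two vowels) → [v].
/i/ (between /f/ and /n/) occurs before a nasal consonant → [ĩ] by rule 2.
/n/ (between /i/ and /i/) is unaffected → [n].
/i/ (between /n/ and /r/) fails the environment for rule 2, so it stays [i].
/r/ stays [r].
/n/ — not in any rule's target class → [n].
/o/ — between /n/ and /w/; rule 2 does not apply here → [o].
/w/ — not in any rule's target class → [w].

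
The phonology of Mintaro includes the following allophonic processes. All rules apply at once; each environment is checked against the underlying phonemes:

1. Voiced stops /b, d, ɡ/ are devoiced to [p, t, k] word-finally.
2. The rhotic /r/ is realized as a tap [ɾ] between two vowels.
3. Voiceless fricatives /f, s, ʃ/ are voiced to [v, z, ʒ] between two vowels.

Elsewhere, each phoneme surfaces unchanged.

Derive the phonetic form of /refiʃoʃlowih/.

[reviʒoʃlowih]

/r/ (word-initial) fails the environment for rule 2, so it stays [r].
/f/ (between /e/ and /i/): between two vowels, so rule 3 applies → [v].
/ʃ/ (between /i/ and /o/): between two vowels, so rule 3 applies → [ʒ].
/ʃ/ (between /o/ and /l/) is in the target of rule 3 but the environment (between two vowels) is not met → [ʃ].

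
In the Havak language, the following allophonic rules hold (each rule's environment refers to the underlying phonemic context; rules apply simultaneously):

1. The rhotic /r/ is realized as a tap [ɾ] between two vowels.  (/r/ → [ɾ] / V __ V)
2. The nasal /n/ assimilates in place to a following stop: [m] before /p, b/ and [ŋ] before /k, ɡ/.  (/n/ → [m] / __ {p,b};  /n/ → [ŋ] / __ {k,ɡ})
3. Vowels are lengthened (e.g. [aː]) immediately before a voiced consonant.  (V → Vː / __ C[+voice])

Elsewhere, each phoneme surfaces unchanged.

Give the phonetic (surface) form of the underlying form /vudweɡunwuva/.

/u/ (between /v/ and /d/): before a voiced consonant, so rule 3 applies → [uː].
/e/ — between /w/ and /ɡ/, before a voiced consonant — surfaces as [eː] (rule 3).
Rule 3 applies to /u/ (between /ɡ/ and /n/: before a voiced consonant) → [uː].
/n/ — between /u/ and /w/; rule 2 does not apply here → [n].
/u/ (between /w/ and /v/): before a voiced consonant, so rule 3 applies → [uː].
/a/ — word-final; rule 3 does not apply here → [a].

[vuːdweːɡuːnwuːva]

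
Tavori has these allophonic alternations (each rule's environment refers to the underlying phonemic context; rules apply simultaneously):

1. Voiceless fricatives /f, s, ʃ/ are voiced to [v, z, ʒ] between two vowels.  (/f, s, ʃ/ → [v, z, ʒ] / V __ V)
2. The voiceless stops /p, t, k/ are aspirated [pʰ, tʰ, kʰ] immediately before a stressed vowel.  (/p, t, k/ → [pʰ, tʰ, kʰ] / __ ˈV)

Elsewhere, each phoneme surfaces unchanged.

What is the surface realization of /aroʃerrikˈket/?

/a/ stays [a].
/r/ (between /a/ and /o/) is unaffected → [r].
/o/ (between /r/ and /ʃ/): no rule targets it → [o].
Rule 1 applies to /ʃ/ (between /o/ and /e/: between two vowels) → [ʒ].
/e/ stays [e].
/r/ (between /e/ and /r/) is unaffected → [r].
/r/ stays [r].
/i/ — not in any rule's target class → [i].
/k/ (between /i/ and /k/): rule 2 targets it, but not immediately before a stressed vowel → unchanged [k].
/k/ — between /k/ and /e/, immediately before a stressed vowel — surfaces as [kʰ] (rule 2).
/e/ (between /k/ and /t/) is unaffected → [e].
/t/ (word-final) is in the target of rule 2 but the environment (immediately before a stressed vowel) is not met → [t].

[aroʒerrikˈkʰet]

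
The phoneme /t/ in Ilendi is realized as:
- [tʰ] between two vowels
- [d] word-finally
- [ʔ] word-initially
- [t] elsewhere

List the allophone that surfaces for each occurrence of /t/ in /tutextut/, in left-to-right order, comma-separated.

Occurrence 1 (position 1): word-initially → [ʔ].
Occurrence 2 (position 3): between two vowels → [tʰ].
Occurrence 3 (position 6): no conditioning environment matches → elsewhere allophone [t].
Occurrence 4 (position 8): word-finally → [d].

[ʔ], [tʰ], [t], [d]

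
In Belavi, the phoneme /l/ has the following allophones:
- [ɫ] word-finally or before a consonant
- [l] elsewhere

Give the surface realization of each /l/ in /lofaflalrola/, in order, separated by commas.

[l], [l], [ɫ], [l]

Occurrence 1 (position 1): no conditioning environment matches → elsewhere allophone [l].
Occurrence 2 (position 6): no conditioning environment matches → elsewhere allophone [l].
Occurrence 3 (position 8): word-finally or before a consonant → [ɫ].
Occurrence 4 (position 11): no conditioning environment matches → elsewhere allophone [l].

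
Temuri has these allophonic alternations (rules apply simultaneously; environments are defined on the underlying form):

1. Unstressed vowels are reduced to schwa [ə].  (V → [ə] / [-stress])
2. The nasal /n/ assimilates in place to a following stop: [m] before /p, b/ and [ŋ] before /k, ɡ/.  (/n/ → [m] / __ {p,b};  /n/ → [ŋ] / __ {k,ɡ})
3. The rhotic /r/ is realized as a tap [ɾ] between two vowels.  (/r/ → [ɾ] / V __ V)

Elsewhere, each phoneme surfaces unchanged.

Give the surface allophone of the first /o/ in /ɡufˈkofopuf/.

/o/ (between /k/ and /f/) is in the target of rule 1 but the environment (in an unstressed syllable) is not met → [o].

[o]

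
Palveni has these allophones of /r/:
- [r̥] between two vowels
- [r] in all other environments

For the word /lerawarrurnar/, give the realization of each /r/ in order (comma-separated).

[r̥], [r], [r], [r], [r]

Occurrence 1 (position 3): between two vowels → [r̥].
Occurrence 2 (position 7): no conditioning environment matches → elsewhere allophone [r].
Occurrence 3 (position 8): no conditioning environment matches → elsewhere allophone [r].
Occurrence 4 (position 10): no conditioning environment matches → elsewhere allophone [r].
Occurrence 5 (position 13): no conditioning environment matches → elsewhere allophone [r].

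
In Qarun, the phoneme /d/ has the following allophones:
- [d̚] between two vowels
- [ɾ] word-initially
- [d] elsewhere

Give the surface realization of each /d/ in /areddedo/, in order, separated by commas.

[d], [d], [d̚]

Occurrence 1 (position 4): no conditioning environment matches → elsewhere allophone [d].
Occurrence 2 (position 5): no conditioning environment matches → elsewhere allophone [d].
Occurrence 3 (position 7): between two vowels → [d̚].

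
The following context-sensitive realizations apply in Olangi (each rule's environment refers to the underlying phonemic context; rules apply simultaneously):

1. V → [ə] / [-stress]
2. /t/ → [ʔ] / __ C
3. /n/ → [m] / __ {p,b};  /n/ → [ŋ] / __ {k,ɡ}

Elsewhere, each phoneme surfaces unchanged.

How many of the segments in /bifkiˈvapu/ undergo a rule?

3

Segments that undergo a rule: /i/ → [ə] (rule 1); /i/ → [ə] (rule 1); /u/ → [ə] (rule 1).
All other segments surface unchanged.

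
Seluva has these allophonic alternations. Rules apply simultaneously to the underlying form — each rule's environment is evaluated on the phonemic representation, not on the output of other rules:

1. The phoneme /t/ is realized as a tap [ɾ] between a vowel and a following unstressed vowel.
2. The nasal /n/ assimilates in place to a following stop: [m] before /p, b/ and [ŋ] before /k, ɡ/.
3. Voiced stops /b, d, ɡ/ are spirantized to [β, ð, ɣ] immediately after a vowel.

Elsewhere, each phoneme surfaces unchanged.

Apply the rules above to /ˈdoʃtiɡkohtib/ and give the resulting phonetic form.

/d/ (word-initial) is in the target of rule 3 but the environment (immediately after a vowel) is not met → [d].
/o/ stays [o].
/ʃ/ — not in any rule's target class → [ʃ].
/t/ (between /ʃ/ and /i/): rule 1 targets it, but not between a vowel and a following unstressed vowel → unchanged [t].
/i/ stays [i].
/ɡ/ meets the environment for rule 3 (immediately after a vowel) → [ɣ].
/k/ stays [k].
/o/ (between /k/ and /h/) is unaffected → [o].
/h/ (between /o/ and /t/): no rule targets it → [h].
/t/ (between /h/ and /i/) fails the environment for rule 1, so it stays [t].
/i/ (between /t/ and /b/) is unaffected → [i].
Rule 3 applies to /b/ (word-final: immediately after a vowel) → [β].

[ˈdoʃtiɣkohtiβ]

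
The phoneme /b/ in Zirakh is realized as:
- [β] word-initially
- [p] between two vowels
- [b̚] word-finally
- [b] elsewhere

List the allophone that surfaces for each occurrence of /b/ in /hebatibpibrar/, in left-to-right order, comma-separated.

[p], [b], [b]

Occurrence 1 (position 3): between two vowels → [p].
Occurrence 2 (position 7): no conditioning environment matches → elsewhere allophone [b].
Occurrence 3 (position 10): no conditioning environment matches → elsewhere allophone [b].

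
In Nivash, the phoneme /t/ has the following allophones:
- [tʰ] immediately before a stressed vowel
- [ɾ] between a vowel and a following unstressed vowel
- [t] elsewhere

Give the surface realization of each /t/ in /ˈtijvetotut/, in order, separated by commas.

[tʰ], [ɾ], [ɾ], [t]

Occurrence 1 (position 1): immediately before a stressed vowel → [tʰ].
Occurrence 2 (position 6): between a vowel and an unstressed vowel → [ɾ].
Occurrence 3 (position 8): between a vowel and an unstressed vowel → [ɾ].
Occurrence 4 (position 10): no conditioning environment matches → elsewhere allophone [t].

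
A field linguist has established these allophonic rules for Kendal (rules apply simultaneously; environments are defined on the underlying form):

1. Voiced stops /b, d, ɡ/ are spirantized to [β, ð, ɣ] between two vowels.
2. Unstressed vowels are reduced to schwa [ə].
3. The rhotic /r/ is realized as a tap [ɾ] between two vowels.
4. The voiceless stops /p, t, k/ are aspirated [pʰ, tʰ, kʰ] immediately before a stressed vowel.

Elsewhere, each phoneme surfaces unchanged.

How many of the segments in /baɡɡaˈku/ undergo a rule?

Segments that undergo a rule: /a/ → [ə] (rule 2); /a/ → [ə] (rule 2); /k/ → [kʰ] (rule 4).
All other segments surface unchanged.

3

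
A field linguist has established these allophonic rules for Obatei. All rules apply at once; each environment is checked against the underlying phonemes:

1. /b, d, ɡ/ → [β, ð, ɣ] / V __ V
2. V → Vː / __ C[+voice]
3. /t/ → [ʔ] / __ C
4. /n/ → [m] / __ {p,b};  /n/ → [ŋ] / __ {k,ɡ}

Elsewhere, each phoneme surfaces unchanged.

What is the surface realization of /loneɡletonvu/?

/o/ (between /l/ and /n/): before a voiced consonant, so rule 2 applies → [oː].
/n/ (between /o/ and /e/): rule 4 targets it, but not before a labial or velar stop → unchanged [n].
/e/ meets the environment for rule 2 (before a voiced consonant) → [eː].
/ɡ/ (between /e/ and /l/) is in the target of rule 1 but the environment (between two vowels) is not met → [ɡ].
/e/ — between /l/ and /t/; rule 2 does not apply here → [e].
/t/ — between /e/ and /o/; rule 3 does not apply here → [t].
/o/ (between /t/ and /n/): before a voiced consonant, so rule 2 applies → [oː].
/n/ (between /o/ and /v/) is in the target of rule 4 but the environment (before a labial or velar stop) is not met → [n].
/u/ (word-final): rule 2 targets it, but not before a voiced consonant → unchanged [u].

[loːneːɡletoːnvu]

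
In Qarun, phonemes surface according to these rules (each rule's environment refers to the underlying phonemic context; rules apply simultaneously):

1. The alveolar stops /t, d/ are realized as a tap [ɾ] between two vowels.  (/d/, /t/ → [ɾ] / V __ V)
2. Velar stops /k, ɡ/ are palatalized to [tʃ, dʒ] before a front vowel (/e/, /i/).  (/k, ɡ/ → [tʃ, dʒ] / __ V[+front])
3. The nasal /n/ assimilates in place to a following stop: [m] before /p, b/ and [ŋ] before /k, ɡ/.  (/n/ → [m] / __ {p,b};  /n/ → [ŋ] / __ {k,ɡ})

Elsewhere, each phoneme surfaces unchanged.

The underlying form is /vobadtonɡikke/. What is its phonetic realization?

/v/ (word-initial): no rule targets it → [v].
/o/ — not in any rule's target class → [o].
/b/ stays [b].
/a/ — not in any rule's target class → [a].
/d/ (between /a/ and /t/) is in the target of rule 1 but the environment (between two vowels) is not met → [d].
/t/ — between /d/ and /o/; rule 1 does not apply here → [t].
/o/ (between /t/ and /n/) is unaffected → [o].
/n/ meets the environment for rule 3 (before a labial or velar stop) → [ŋ].
/ɡ/ meets the environment for rule 2 (before a front vowel) → [dʒ].
/i/ stays [i].
/k/ (between /i/ and /k/) fails the environment for rule 2, so it stays [k].
Rule 2 applies to /k/ (between /k/ and /e/: before a front vowel) → [tʃ].
/e/ (word-final): no rule targets it → [e].

[vobadtoŋdʒiktʃe]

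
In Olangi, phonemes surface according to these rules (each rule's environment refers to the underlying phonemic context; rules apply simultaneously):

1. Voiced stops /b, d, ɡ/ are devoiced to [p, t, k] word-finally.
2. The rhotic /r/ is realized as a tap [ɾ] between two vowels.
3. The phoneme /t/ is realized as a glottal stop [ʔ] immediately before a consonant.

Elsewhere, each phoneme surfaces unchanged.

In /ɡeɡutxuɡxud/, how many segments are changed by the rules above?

Segments that undergo a rule: /t/ → [ʔ] (rule 3); /d/ → [t] (rule 1).
All other segments surface unchanged.

2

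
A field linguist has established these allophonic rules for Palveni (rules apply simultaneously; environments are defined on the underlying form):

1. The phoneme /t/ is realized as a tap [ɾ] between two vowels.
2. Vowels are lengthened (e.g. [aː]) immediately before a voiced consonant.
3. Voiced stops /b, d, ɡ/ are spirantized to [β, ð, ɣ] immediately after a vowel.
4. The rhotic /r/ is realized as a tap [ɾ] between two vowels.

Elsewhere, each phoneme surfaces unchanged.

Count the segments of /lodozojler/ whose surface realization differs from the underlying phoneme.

Segments that undergo a rule: /o/ → [oː] (rule 2); /d/ → [ð] (rule 3); /o/ → [oː] (rule 2); /o/ → [oː] (rule 2); /e/ → [eː] (rule 2).
All other segments surface unchanged.

5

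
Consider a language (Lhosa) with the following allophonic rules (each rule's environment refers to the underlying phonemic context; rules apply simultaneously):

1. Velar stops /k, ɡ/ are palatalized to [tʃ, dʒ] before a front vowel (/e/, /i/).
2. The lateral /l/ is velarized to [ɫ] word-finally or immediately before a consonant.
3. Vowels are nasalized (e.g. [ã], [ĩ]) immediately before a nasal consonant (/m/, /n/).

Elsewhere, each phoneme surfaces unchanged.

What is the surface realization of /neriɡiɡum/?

/e/ — between /n/ and /r/; rule 3 does not apply here → [e].
/i/ (between /r/ and /ɡ/): rule 3 targets it, but not before a nasal consonant → unchanged [i].
/ɡ/ — between /i/ and /i/, before a front vowel — surfaces as [dʒ] (rule 1).
/i/ (between /ɡ/ and /ɡ/) fails the environment for rule 3, so it stays [i].
/ɡ/ (between /i/ and /u/): rule 1 targets it, but not before a front vowel → unchanged [ɡ].
/u/ (between /ɡ/ and /m/): before a nasal consonant, so rule 3 applies → [ũ].

[neridʒiɡũm]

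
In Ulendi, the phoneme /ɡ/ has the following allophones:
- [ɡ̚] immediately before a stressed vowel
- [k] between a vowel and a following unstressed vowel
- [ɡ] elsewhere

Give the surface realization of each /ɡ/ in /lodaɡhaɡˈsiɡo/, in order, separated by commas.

Occurrence 1 (position 5): no conditioning environment matches → elsewhere allophone [ɡ].
Occurrence 2 (position 8): no conditioning environment matches → elsewhere allophone [ɡ].
Occurrence 3 (position 11): between a vowel and a following unstressed vowel → [k].

[ɡ], [ɡ], [k]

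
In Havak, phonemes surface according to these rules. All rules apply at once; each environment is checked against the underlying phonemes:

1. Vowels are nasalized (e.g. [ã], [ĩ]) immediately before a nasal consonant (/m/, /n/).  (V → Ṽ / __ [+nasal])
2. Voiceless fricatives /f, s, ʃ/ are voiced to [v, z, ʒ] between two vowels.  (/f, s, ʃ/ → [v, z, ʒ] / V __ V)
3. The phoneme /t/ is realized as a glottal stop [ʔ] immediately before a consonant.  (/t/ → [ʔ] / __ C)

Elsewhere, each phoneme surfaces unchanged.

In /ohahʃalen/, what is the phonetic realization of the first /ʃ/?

[ʃ]

/ʃ/ (between /h/ and /a/): rule 2 targets it, but not between two vowels → unchanged [ʃ].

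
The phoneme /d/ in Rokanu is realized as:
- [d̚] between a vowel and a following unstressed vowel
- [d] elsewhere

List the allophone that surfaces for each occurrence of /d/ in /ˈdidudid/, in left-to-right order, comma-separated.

Occurrence 1 (position 1): no conditioning environment matches → elsewhere allophone [d].
Occurrence 2 (position 3): between a vowel and a following unstressed vowel → [d̚].
Occurrence 3 (position 5): between a vowel and a following unstressed vowel → [d̚].
Occurrence 4 (position 7): no conditioning environment matches → elsewhere allophone [d].

[d], [d̚], [d̚], [d]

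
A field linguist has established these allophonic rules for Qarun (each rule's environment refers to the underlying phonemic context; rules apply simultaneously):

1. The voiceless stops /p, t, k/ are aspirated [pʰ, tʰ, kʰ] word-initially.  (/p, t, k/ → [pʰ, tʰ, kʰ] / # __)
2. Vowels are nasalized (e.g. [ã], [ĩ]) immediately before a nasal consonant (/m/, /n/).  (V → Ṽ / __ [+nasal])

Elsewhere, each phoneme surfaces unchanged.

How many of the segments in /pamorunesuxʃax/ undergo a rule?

3

Segments that undergo a rule: /p/ → [pʰ] (rule 1); /a/ → [ã] (rule 2); /u/ → [ũ] (rule 2).
All other segments surface unchanged.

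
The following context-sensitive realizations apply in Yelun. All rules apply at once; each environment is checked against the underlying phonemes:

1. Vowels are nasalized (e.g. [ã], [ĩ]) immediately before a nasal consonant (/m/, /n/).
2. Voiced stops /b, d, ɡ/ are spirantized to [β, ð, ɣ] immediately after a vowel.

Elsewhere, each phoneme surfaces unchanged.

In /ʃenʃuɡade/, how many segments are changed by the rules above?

3

Segments that undergo a rule: /e/ → [ẽ] (rule 1); /ɡ/ → [ɣ] (rule 2); /d/ → [ð] (rule 2).
All other segments surface unchanged.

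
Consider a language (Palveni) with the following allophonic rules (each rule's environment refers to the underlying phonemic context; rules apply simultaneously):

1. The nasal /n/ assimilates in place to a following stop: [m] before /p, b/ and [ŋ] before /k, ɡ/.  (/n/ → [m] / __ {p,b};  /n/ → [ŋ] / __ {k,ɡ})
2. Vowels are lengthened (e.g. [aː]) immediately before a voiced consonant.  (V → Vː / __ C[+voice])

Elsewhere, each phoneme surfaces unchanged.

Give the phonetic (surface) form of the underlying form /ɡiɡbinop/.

[ɡiːɡbiːnop]

/ɡ/ (word-initial): no rule targets it → [ɡ].
/i/ (between /ɡ/ and /ɡ/) occurs before a voiced consonant → [iː] by rule 2.
/ɡ/ — not in any rule's target class → [ɡ].
/b/ (between /ɡ/ and /i/): no rule targets it → [b].
/i/ (between /b/ and /n/): before a voiced consonant, so rule 2 applies → [iː].
/n/ — between /i/ and /o/; rule 1 does not apply here → [n].
/o/ — between /n/ and /p/; rule 2 does not apply here → [o].
/p/ — not in any rule's target class → [p].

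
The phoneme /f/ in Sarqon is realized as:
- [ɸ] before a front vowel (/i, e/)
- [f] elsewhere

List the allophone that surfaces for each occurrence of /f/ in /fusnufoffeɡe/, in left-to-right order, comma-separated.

[f], [f], [f], [ɸ]

Occurrence 1 (position 1): no conditioning environment matches → elsewhere allophone [f].
Occurrence 2 (position 6): no conditioning environment matches → elsewhere allophone [f].
Occurrence 3 (position 8): no conditioning environment matches → elsewhere allophone [f].
Occurrence 4 (position 9): before a front vowel (/i, e/) → [ɸ].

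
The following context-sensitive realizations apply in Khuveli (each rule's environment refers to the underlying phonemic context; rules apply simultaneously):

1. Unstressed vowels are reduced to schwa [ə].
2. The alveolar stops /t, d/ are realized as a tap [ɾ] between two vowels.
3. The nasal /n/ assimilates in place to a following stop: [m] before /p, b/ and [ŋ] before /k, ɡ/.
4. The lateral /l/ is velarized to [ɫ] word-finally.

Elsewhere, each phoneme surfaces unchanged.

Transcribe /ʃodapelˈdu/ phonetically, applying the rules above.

Rule 1 applies to /o/ (between /ʃ/ and /d/: in an unstressed syllable) → [ə].
Rule 2 applies to /d/ (between /o/ and /a/: between two vowels) → [ɾ].
/a/ meets the environment for rule 1 (in an unstressed syllable) → [ə].
Rule 1 applies to /e/ (between /p/ and /l/: in an unstressed syllable) → [ə].
/l/ (between /e/ and /d/) fails the environment for rule 4, so it stays [l].
/d/ (between /l/ and /u/) is in the target of rule 2 but the environment (between two vowels) is not met → [d].
/u/ — word-final; rule 1 does not apply here → [u].

[ʃəɾəpəlˈdu]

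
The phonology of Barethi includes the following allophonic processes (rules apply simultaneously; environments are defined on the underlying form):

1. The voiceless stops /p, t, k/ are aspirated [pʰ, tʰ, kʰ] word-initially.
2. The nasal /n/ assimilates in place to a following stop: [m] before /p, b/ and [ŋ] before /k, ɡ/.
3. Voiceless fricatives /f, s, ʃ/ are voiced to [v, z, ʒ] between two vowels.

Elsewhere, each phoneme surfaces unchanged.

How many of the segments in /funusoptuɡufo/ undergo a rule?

Segments that undergo a rule: /s/ → [z] (rule 3); /f/ → [v] (rule 3).
All other segments surface unchanged.

2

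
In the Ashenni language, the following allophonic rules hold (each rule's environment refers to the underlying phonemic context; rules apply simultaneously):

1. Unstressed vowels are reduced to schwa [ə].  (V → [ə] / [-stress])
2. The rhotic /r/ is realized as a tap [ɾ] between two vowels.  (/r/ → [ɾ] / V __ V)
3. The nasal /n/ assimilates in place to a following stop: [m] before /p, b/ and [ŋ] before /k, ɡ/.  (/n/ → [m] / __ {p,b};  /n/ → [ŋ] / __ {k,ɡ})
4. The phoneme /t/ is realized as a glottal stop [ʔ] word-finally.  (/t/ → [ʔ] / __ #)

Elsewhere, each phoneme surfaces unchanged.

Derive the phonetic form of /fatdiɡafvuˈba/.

/f/ stays [f].
/a/ — between /f/ and /t/, in an unstressed syllable — surfaces as [ə] (rule 1).
/t/ — between /a/ and /d/; rule 4 does not apply here → [t].
/d/ stays [d].
/i/ (between /d/ and /ɡ/) occurs in an unstressed syllable → [ə] by rule 1.
/ɡ/ — not in any rule's target class → [ɡ].
/a/ — between /ɡ/ and /f/, in an unstressed syllable — surfaces as [ə] (rule 1).
/f/ stays [f].
/v/ (between /f/ and /u/): no rule targets it → [v].
/u/ — between /v/ and /b/, in an unstressed syllable — surfaces as [ə] (rule 1).
/b/ stays [b].
/a/ (word-final) is in the target of rule 1 but the environment (in an unstressed syllable) is not met → [a].

[fətdəɡəfvəˈba]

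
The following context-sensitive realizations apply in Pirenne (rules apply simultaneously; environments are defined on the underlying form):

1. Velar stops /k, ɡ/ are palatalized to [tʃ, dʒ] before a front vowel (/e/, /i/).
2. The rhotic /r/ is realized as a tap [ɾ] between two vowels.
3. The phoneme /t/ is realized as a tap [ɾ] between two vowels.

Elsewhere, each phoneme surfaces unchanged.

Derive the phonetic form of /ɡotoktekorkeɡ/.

[ɡoɾoktekortʃeɡ]

/ɡ/ (word-initial): rule 1 targets it, but not before a front vowel → unchanged [ɡ].
/o/ — not in any rule's target class → [o].
/t/ (between /o/ and /o/) occurs between two vowels → [ɾ] by rule 3.
/o/ (between /t/ and /k/): no rule targets it → [o].
/k/ (between /o/ and /t/) is in the target of rule 1 but the environment (before a front vowel) is not met → [k].
/t/ (between /k/ and /e/): rule 3 targets it, but not between two vowels → unchanged [t].
/e/ (between /t/ and /k/): no rule targets it → [e].
/k/ — between /e/ and /o/; rule 1 does not apply here → [k].
/o/ stays [o].
/r/ — between /o/ and /k/; rule 2 does not apply here → [r].
Rule 1 applies to /k/ (between /r/ and /e/: before a front vowel) → [tʃ].
/e/ — not in any rule's target class → [e].
/ɡ/ (word-final): rule 1 targets it, but not before a front vowel → unchanged [ɡ].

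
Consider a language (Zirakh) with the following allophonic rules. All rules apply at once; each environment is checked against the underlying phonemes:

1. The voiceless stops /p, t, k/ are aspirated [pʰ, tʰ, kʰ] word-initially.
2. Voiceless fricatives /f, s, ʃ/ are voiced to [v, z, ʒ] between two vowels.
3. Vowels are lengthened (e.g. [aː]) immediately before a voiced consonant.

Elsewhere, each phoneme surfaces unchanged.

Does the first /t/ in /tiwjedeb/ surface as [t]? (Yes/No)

No

/t/ meets the environment for rule 1 (word-initially) → [tʰ].
The actual realization is [tʰ], not [t].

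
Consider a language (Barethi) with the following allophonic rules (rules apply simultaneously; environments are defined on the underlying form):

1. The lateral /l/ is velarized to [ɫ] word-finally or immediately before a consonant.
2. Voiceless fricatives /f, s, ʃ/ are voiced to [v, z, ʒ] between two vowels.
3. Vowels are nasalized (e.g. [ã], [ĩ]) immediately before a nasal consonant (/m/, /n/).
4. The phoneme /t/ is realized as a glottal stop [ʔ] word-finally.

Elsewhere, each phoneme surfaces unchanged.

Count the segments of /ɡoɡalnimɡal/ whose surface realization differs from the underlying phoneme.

Segments that undergo a rule: /l/ → [ɫ] (rule 1); /i/ → [ĩ] (rule 3); /l/ → [ɫ] (rule 1).
All other segments surface unchanged.

3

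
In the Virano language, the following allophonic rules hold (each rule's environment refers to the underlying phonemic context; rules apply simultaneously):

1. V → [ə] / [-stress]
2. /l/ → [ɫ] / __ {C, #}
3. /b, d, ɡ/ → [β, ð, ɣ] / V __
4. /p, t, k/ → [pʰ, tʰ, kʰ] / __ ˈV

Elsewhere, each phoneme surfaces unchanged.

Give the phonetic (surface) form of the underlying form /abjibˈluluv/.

[əβjəβˈluləv]

/a/ meets the environment for rule 1 (in an unstressed syllable) → [ə].
/b/ meets the environment for rule 3 (immediately after a vowel) → [β].
/i/ — between /j/ and /b/, in an unstressed syllable — surfaces as [ə] (rule 1).
/b/ meets the environment for rule 3 (immediately after a vowel) → [β].
/l/ (between /b/ and /u/): rule 2 targets it, but not word-finally or immediately before a consonant → unchanged [l].
/u/ — between /l/ and /l/; rule 1 does not apply here → [u].
/l/ (between /u/ and /u/): rule 2 targets it, but not word-finally or immediately before a consonant → unchanged [l].
/u/ — between /l/ and /v/, in an unstressed syllable — surfaces as [ə] (rule 1).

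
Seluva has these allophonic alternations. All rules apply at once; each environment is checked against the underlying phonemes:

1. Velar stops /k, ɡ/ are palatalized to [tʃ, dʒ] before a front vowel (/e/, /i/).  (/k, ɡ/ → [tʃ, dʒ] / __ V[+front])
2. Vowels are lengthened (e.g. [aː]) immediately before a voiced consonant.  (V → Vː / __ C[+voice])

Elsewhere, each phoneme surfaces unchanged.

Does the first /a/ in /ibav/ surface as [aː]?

Yes

Rule 2 applies to /a/ (between /b/ and /v/: before a voiced consonant) → [aː].
The actual realization is [aː], which matches [aː].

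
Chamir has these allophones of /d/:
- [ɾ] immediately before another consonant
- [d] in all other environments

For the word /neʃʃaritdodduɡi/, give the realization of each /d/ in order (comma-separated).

Occurrence 1 (position 9): no conditioning environment matches → elsewhere allophone [d].
Occurrence 2 (position 11): immediately before another consonant → [ɾ].
Occurrence 3 (position 12): no conditioning environment matches → elsewhere allophone [d].

[d], [ɾ], [d]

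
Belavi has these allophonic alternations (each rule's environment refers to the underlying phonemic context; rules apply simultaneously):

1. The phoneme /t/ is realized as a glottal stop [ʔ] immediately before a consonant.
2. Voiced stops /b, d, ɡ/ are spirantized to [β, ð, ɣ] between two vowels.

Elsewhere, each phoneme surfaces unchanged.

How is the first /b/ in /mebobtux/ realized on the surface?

/b/ — between /e/ and /o/, between two vowels — surfaces as [β] (rule 2).

[β]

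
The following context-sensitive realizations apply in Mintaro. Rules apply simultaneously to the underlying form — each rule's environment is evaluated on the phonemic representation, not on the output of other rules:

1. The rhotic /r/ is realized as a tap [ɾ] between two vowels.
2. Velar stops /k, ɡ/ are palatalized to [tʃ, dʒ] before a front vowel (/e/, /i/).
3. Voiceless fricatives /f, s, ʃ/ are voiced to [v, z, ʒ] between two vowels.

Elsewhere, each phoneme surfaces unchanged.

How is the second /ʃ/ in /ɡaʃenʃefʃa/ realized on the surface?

[ʃ]

/ʃ/ (between /n/ and /e/) fails the environment for rule 3, so it stays [ʃ].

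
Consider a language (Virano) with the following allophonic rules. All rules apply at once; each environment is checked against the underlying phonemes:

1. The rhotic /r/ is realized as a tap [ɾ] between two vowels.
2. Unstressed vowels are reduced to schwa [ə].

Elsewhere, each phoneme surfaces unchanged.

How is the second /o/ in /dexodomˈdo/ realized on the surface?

[ə]

Rule 2 applies to /o/ (between /d/ and /m/: in an unstressed syllable) → [ə].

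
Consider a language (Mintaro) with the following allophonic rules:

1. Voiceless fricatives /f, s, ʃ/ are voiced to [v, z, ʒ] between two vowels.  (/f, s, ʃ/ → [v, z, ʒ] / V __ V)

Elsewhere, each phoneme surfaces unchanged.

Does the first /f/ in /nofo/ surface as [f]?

/f/ (between /o/ and /o/) occurs between two vowels → [v] by rule 1.
The actual realization is [v], not [f].

No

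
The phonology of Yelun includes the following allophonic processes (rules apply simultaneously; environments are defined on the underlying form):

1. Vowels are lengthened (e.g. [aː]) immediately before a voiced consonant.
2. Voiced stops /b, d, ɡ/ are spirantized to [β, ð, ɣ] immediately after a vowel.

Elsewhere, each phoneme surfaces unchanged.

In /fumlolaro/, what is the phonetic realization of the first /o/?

[oː]

Rule 1 applies to /o/ (between /l/ and /l/: before a voiced consonant) → [oː].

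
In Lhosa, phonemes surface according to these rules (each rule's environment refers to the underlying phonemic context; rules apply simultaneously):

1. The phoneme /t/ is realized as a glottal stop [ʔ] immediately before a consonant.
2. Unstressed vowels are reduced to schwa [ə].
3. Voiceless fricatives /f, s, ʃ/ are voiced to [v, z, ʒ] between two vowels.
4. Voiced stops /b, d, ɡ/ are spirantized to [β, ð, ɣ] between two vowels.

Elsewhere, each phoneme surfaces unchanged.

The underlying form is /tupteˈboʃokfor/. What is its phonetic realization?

[təptəˈβoʒəkfər]

/t/ (word-initial) is in the target of rule 1 but the environment (immediately before a consonant) is not met → [t].
/u/ (between /t/ and /p/): in an unstressed syllable, so rule 2 applies → [ə].
/p/ — not in any rule's target class → [p].
/t/ (between /p/ and /e/): rule 1 targets it, but not immediately before a consonant → unchanged [t].
/e/ — between /t/ and /b/, in an unstressed syllable — surfaces as [ə] (rule 2).
/b/ (between /e/ and /o/): between two vowels, so rule 4 applies → [β].
/o/ (between /b/ and /ʃ/) fails the environment for rule 2, so it stays [o].
Rule 3 applies to /ʃ/ (between /o/ and /o/: between two vowels) → [ʒ].
/o/ (between /ʃ/ and /k/) occurs in an unstressed syllable → [ə] by rule 2.
/k/ — not in any rule's target class → [k].
/f/ (between /k/ and /o/) fails the environment for rule 3, so it stays [f].
Rule 2 applies to /o/ (between /f/ and /r/: in an unstressed syllable) → [ə].
/r/ — not in any rule's target class → [r].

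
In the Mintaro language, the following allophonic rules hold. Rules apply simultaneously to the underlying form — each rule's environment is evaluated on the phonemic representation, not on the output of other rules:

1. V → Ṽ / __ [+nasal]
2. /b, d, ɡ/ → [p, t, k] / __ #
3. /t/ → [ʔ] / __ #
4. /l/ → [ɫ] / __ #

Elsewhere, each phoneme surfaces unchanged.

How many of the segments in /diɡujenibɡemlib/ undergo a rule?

Segments that undergo a rule: /e/ → [ẽ] (rule 1); /e/ → [ẽ] (rule 1); /b/ → [p] (rule 2).
All other segments surface unchanged.

3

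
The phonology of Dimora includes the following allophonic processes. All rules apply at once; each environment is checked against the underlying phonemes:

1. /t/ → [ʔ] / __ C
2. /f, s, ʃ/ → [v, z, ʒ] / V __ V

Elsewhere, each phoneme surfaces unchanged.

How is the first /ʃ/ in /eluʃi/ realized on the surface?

/ʃ/ — between /u/ and /i/, between two vowels — surfaces as [ʒ] (rule 2).

[ʒ]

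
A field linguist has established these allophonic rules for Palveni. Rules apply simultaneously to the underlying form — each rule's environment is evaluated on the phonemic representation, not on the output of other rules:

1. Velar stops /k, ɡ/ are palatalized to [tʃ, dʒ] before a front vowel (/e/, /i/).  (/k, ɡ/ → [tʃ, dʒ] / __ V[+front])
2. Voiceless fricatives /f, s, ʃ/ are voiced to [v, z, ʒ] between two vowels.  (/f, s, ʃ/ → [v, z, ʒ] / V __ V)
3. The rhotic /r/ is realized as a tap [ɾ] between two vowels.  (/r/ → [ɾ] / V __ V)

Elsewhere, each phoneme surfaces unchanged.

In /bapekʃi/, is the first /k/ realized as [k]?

Yes

/k/ (between /e/ and /ʃ/) is in the target of rule 1 but the environment (before a front vowel) is not met → [k].
The actual realization is [k], which matches [k].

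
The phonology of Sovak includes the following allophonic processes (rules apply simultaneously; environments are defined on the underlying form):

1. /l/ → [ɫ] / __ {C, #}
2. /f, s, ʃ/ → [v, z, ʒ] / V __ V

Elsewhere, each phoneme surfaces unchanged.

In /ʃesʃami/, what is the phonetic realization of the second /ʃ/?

[ʃ]

/ʃ/ (between /s/ and /a/): rule 2 targets it, but not between two vowels → unchanged [ʃ].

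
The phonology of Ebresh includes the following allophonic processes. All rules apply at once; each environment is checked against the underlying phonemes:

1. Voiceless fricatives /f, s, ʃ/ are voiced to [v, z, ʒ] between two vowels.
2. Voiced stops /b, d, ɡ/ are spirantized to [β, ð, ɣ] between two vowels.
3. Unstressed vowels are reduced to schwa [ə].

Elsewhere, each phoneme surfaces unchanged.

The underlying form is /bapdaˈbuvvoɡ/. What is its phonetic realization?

[bəpdəˈβuvvəɡ]

/b/ (word-initial) fails the environment for rule 2, so it stays [b].
/a/ — between /b/ and /p/, in an unstressed syllable — surfaces as [ə] (rule 3).
/d/ — between /p/ and /a/; rule 2 does not apply here → [d].
Rule 3 applies to /a/ (between /d/ and /b/: in an unstressed syllable) → [ə].
Rule 2 applies to /b/ (between /a/ and /u/: between two vowels) → [β].
/u/ (between /b/ and /v/) is in the target of rule 3 but the environment (in an unstressed syllable) is not met → [u].
Rule 3 applies to /o/ (between /v/ and /ɡ/: in an unstressed syllable) → [ə].
/ɡ/ (word-final) is in the target of rule 2 but the environment (between two vowels) is not met → [ɡ].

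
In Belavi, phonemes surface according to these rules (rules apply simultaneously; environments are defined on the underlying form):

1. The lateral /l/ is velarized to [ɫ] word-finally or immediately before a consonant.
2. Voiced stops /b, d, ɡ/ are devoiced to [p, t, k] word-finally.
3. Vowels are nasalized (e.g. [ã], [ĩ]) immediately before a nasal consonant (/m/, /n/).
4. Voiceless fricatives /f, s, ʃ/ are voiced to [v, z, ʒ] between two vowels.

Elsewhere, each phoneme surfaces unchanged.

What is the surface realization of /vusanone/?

[vuzãnõne]

/u/ — between /v/ and /s/; rule 3 does not apply here → [u].
/s/ — between /u/ and /a/, between two vowels — surfaces as [z] (rule 4).
Rule 3 applies to /a/ (between /s/ and /n/: before a nasal consonant) → [ã].
/o/ (between /n/ and /n/): before a nasal consonant, so rule 3 applies → [õ].
/e/ (word-final): rule 3 targets it, but not before a nasal consonant → unchanged [e].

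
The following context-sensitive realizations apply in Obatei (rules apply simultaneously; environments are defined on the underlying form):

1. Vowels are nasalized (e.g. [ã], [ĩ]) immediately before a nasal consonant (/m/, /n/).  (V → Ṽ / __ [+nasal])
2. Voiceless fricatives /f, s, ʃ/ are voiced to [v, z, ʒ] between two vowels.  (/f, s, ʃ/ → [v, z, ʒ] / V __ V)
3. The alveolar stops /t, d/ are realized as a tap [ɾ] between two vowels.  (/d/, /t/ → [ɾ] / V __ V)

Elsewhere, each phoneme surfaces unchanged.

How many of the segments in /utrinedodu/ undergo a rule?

Segments that undergo a rule: /i/ → [ĩ] (rule 1); /d/ → [ɾ] (rule 3); /d/ → [ɾ] (rule 3).
All other segments surface unchanged.

3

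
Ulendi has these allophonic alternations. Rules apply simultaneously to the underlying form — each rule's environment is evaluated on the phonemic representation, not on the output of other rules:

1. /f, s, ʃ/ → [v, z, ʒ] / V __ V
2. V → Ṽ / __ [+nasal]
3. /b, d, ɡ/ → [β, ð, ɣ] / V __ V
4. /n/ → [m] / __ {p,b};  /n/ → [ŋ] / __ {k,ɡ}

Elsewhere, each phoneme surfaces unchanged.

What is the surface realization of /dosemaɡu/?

[dozẽmaɣu]

/d/ (word-initial) is in the target of rule 3 but the environment (between two vowels) is not met → [d].
/o/ — between /d/ and /s/; rule 2 does not apply here → [o].
/s/ meets the environment for rule 1 (between two vowels) → [z].
/e/ (between /s/ and /m/) occurs before a nasal consonant → [ẽ] by rule 2.
/m/ — not in any rule's target class → [m].
/a/ (between /m/ and /ɡ/) is in the target of rule 2 but the environment (before a nasal consonant) is not met → [a].
/ɡ/ meets the environment for rule 3 (between two vowels) → [ɣ].
/u/ (word-final) is in the target of rule 2 but the environment (before a nasal consonant) is not met → [u].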